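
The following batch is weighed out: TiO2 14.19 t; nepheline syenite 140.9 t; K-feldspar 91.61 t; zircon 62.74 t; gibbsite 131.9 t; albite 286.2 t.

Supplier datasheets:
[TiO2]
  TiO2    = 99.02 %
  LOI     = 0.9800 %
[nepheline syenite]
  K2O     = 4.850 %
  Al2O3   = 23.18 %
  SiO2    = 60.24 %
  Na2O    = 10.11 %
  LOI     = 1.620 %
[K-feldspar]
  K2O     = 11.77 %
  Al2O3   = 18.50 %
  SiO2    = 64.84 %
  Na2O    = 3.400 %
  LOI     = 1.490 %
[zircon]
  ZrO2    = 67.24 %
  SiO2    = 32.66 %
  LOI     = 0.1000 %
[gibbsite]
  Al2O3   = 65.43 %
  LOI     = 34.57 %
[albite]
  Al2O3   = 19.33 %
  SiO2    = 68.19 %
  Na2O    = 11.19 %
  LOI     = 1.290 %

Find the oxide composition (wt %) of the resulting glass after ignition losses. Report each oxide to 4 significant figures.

Glass mass = 674.4 t (batch 727.5 − LOI 53.14).
Composition: TiO2 2.083%, ZrO2 6.255%, K2O 2.612%, Al2O3 28.36%, SiO2 53.37%, Na2O 7.323%

All internal work keeps exact precision end to end — in-progress results are printed (rounded to four significant digits) when written out. Every reported value is rounded a single time; the derived quantities are computed starting from the weights on 674.4 t of glass at exact precision (the yield, ignition loss, totals, net glass mass, six oxide percentages) as written in the problem or the answer.
Mass of each oxide from the mix:
  TiO2: 14.19·0.9902 = 14.05 t
  ZrO2: 62.74·0.6724 = 42.19 t
  K2O: 140.9·0.04850 + 91.61·0.1177 = 17.62 t
  Al2O3: 140.9·0.2318 + 91.61·0.1850 + 131.9·0.6543 + 286.2·0.1933 = 191.2 t
  SiO2: 140.9·0.6024 + 91.61·0.6484 + 62.74·0.3266 + 286.2·0.6819 = 359.9 t
  Na2O: 140.9·0.1011 + 91.61·0.03400 + 286.2·0.1119 = 49.39 t
LOI: 14.19·0.009800 + 140.9·0.01620 + 91.61·0.01490 + 62.74·0.001000 + 131.9·0.3457 + 286.2·0.01290 = 53.14 t
batch − LOI leaves glass = 727.5 − 53.14 = 674.4 t (= the summed oxide contributions)
oxide / glass × 100 gives the wt %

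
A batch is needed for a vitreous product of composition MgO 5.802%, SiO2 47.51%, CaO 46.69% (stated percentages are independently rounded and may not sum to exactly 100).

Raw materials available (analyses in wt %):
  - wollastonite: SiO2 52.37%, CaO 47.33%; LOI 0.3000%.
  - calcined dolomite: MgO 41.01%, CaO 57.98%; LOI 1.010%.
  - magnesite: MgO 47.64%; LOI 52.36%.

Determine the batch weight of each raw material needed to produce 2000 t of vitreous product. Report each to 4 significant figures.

The intermediate values are printed, rounded to 4 significant digits, at each printed step; every computation keeps full float precision from start to finish. Each reported result includes exactly one rounding. The derived quantities are computed at exact precision (three oxide percentages, yield, totals, glass mass, LOI) starting from the weights per 2000 t of glass, as written in the problem or answer text.
Oxide mass targets, per 2000 t vitreous product:
  MgO: 5.802% × 2000 = 116.0 t
  SiO2: 47.51% × 2000 = 950.2 t
  CaO: 46.69% × 2000 = 933.8 t
Checking each oxide sum given the weights on record, for the quoted basis mass (each sum matches its target mass exact up to rounding of places):
  MgO: 129.4·0.4101 + 132.2·0.4764 = 116.0 t (target 116.0 t)
  SiO2: 1814·0.5237 = 950.0 t (target 950.2 t)
  CaO: 1814·0.4733 + 129.4·0.5798 = 933.6 t (target 933.8 t)
Glass-mass closure: the batch minus its LOI: 2000 t (per-oxide target masses sum to 2000 t; stated basis 2000 t — rounding explains the deltas).
Summing the batch: Σ batch = 2076 t; LOI loss = Σ batch·LOI = 75.97 t; as yield: glass ÷ batch → 96.34%.

Batch per 2000 t vitreous product:
  wollastonite: 1814 t
  calcined dolomite: 129.4 t
  magnesite: 132.2 t
Total batch = 2076 t; LOI loss = 75.97 t; yield = 96.34%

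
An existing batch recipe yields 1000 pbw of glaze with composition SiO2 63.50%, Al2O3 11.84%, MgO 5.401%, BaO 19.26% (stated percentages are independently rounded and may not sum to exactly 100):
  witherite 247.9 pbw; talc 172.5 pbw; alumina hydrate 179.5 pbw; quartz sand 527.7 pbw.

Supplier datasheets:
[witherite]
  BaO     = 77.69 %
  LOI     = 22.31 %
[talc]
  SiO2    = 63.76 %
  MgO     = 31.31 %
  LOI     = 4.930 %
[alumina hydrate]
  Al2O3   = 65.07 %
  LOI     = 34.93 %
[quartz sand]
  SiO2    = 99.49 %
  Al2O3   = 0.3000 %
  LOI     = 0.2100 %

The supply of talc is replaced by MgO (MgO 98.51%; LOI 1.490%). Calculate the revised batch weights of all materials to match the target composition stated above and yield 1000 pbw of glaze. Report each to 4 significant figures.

Revised batch per 1000 pbw glaze:
  witherite: 247.9 pbw
  MgO: 54.83 pbw
  alumina hydrate: 179.0 pbw
  quartz sand: 638.3 pbw
Total batch = 1120 pbw; LOI loss = 120.0 pbw

In-progress results are printed rounded off to 4 significant digits as written — all arithmetic holds full float precision in all steps; exactly one rounding is applied to each reported value — the derived quantities, including glass mass, four oxide percentages, ignition loss, the yield, the totals, are carried starting from the weights on 1000 pbw of glass at full float precision precisely as stated by the question or the answer.
Oxide-by-oxide targets in 1000 pbw glaze:
  SiO2: 63.50% × 1000 = 635.0 pbw
  Al2O3: 11.84% × 1000 = 118.4 pbw
  MgO: 5.401% × 1000 = 54.01 pbw
  BaO: 19.26% × 1000 = 192.6 pbw
Per-oxide balance check per the reported batch figures, for the quoted basis mass (every target is met by its sum given rounding of the digits):
  SiO2: 638.3·0.9949 = 635.0 pbw (target 635.0 pbw)
  Al2O3: 179.0·0.6507 + 638.3·0.003000 = 118.4 pbw (target 118.4 pbw)
  MgO: 54.83·0.9851 = 54.01 pbw (target 54.01 pbw)
  BaO: 247.9·0.7769 = 192.6 pbw (target 192.6 pbw)
The glass-mass cross-check: total charge less LOI = 1000 pbw (the targets, summed, come to 1000 pbw; versus the stated basis of 1000 pbw — any gap is answer rounding).
Batch grand total — Σ batch = 1120 pbw; ignition loss, Σ(batch × LOI) = 120.0 pbw; yield = glass ÷ total batch = 89.29%.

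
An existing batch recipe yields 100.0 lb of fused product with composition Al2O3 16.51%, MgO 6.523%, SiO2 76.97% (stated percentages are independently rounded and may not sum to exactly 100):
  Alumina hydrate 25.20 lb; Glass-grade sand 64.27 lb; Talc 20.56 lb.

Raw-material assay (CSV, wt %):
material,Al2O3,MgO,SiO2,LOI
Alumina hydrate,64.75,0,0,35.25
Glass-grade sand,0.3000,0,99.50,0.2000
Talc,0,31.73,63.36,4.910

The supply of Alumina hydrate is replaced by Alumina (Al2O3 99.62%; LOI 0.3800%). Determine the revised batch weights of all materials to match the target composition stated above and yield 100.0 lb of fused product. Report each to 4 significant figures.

Revised batch per 100.0 lb fused product:
  Alumina: 16.38 lb
  Glass-grade sand: 64.27 lb
  Talc: 20.56 lb
Total batch = 101.2 lb; LOI loss = 1.200 lb

The whole derivation runs at full precision at each step; values along the way are printed rounded off to 4 significant figures within the worked lines; exactly one rounding goes into every reported value — derived quantities (glass mass, LOI, the three compositions, yield, the totals) are carried from the weighed amounts per 100.0 lb of glass in exact precision, as set out in the problem or the answer.
The oxide mass targets at 100.0 lb fused product:
  Al2O3: 16.51% × 100.0 = 16.51 lb
  MgO: 6.523% × 100.0 = 6.523 lb
  SiO2: 76.97% × 100.0 = 76.97 lb
A balance pass over the oxides, with the batch weights as given, versus the basis set out (sum by sum, the targets are met given rounding of the digits):
  Al2O3: 16.38·0.9962 + 64.27·0.003000 = 16.51 lb (target 16.51 lb)
  MgO: 20.56·0.3173 = 6.524 lb (target 6.523 lb)
  SiO2: 64.27·0.9950 + 20.56·0.6336 = 76.98 lb (target 76.97 lb)
Glass mass check: total batch − LOI = 100.0 lb (per-oxide target masses sum to 100.0 lb; the stated basis being 100.0 lb — gaps are rounding artifacts).
Batch grand total — Σ batch = 101.2 lb; the LOI term Σ batch·LOI equals 1.200 lb; the yield ratio, glass ÷ batch: 98.81%.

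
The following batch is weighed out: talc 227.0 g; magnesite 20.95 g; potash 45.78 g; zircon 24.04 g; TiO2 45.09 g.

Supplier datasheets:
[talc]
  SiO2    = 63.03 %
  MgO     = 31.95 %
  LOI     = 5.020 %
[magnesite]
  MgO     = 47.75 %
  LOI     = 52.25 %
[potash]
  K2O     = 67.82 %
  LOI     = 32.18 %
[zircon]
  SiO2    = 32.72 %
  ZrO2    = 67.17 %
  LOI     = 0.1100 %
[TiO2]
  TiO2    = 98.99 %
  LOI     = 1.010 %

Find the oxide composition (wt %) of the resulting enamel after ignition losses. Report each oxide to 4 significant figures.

All arithmetic runs at exact precision from first step to last — values along the way are shown (rounded to four significant digits) between the steps; exactly one rounding is applied to every reported value. Derived quantities (the five compositions, totals, yield, LOI, net glass mass) are rebuilt at full precision from the batch weights on 325.3 g of glass exactly as printed in the problem or the answer.
Delivered oxide masses:
  SiO2: 227.0·0.6303 + 24.04·0.3272 = 150.9 g
  ZrO2: 24.04·0.6717 = 16.15 g
  MgO: 227.0·0.3195 + 20.95·0.4775 = 82.53 g
  K2O: 45.78·0.6782 = 31.05 g
  TiO2: 45.09·0.9899 = 44.63 g
LOI: 227.0·0.05020 + 20.95·0.5225 + 45.78·0.3218 + 24.04·0.001100 + 45.09·0.01010 = 37.56 g
Resulting glass, batch − LOI: 362.9 − 37.56 = 325.3 g (equal to the oxide-mass sum)
wt % = oxide mass / glass mass × 100

Glass mass = 325.3 g (batch 362.9 − LOI 37.56).
Composition: SiO2 46.40%, ZrO2 4.964%, MgO 25.37%, K2O 9.544%, TiO2 13.72%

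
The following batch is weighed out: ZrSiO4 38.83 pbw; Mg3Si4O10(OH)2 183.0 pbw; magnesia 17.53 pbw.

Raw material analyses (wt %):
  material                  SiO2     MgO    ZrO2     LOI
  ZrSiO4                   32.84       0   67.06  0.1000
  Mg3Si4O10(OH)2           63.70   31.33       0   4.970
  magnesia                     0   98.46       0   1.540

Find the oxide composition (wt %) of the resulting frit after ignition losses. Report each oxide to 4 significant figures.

Glass mass = 230.0 pbw (batch 239.4 − LOI 9.404).
Composition: SiO2 56.24%, MgO 32.44%, ZrO2 11.32%

In-progress results are displayed (rounded to 4 significant digits) within the worked lines. Every computation carries full float precision through every step — exactly one rounding goes into each reported number; all derived quantities are carried starting from the weights on 230.0 pbw of glass in exact precision (the totals, three oxide percentages, ignition loss, glass mass, yield) as quoted within problem or answer.
What the batch supplies per oxide:
  SiO2: 38.83·0.3284 + 183.0·0.6370 = 129.3 pbw
  MgO: 183.0·0.3133 + 17.53·0.9846 = 74.59 pbw
  ZrO2: 38.83·0.6706 = 26.04 pbw
LOI: 38.83·0.001000 + 183.0·0.04970 + 17.53·0.01540 = 9.404 pbw
Glass mass = batch − LOI = 239.4 − 9.404 = 230.0 pbw (consistent with Σ oxide mass)
wt % = oxide mass / glass mass × 100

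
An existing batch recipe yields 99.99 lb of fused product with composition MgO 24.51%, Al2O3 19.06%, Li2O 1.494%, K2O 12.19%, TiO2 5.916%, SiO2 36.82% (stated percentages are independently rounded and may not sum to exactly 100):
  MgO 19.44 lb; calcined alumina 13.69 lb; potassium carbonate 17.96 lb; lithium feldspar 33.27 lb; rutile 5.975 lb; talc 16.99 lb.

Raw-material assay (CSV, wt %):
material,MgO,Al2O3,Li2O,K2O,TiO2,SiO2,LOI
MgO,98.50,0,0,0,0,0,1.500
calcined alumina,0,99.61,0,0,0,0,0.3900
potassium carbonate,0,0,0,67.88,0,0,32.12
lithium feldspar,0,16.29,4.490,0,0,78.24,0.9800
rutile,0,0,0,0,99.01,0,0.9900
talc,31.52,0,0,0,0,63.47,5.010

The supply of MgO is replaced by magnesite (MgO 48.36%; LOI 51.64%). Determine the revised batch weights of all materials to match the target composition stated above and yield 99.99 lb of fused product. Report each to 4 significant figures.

Values along the way are displayed rounded off to 4 significant figures between the steps. The working math holds exact precision from first step to last. Exactly one rounding is applied to each reported number — derived quantities, which include totals, the six compositions, net glass mass, LOI, the yield, are computed in exact precision, exactly as shown in the problem or the answer, from the weighed amounts per 99.99 lb of glass.
Target masses of each oxide per 99.99 lb fused product:
  MgO: 24.51% × 99.99 = 24.51 lb
  Al2O3: 19.06% × 99.99 = 19.06 lb
  Li2O: 1.494% × 99.99 = 1.494 lb
  K2O: 12.19% × 99.99 = 12.19 lb
  TiO2: 5.916% × 99.99 = 5.915 lb
  SiO2: 36.82% × 99.99 = 36.82 lb
Checking each oxide sum from the weights as reported, for the quoted basis mass (summed amounts equal target values up to rounding of the answer):
  MgO: 39.60·0.4836 + 16.99·0.3152 = 24.51 lb (target 24.51 lb)
  Al2O3: 13.69·0.9961 + 33.27·0.1629 = 19.06 lb (target 19.06 lb)
  Li2O: 33.27·0.04490 = 1.494 lb (target 1.494 lb)
  K2O: 17.96·0.6788 = 12.19 lb (target 12.19 lb)
  TiO2: 5.975·0.9901 = 5.916 lb (target 5.915 lb)
  SiO2: 33.27·0.7824 + 16.99·0.6347 = 36.81 lb (target 36.82 lb)
Mass balance on the glass: batch total minus LOI = 99.98 lb (targets for the oxides total 99.98 lb; with the basis standing at 99.99 lb — gaps are rounding artifacts).
Adding the batch up: Σ batch = 127.5 lb; LOI removed, Σ of batch·LOI: 27.51 lb; the yield ratio, glass ÷ batch: 78.42%.

Revised batch per 99.99 lb fused product:
  magnesite: 39.60 lb
  calcined alumina: 13.69 lb
  potassium carbonate: 17.96 lb
  lithium feldspar: 33.27 lb
  rutile: 5.975 lb
  talc: 16.99 lb
Total batch = 127.5 lb; LOI loss = 27.51 lb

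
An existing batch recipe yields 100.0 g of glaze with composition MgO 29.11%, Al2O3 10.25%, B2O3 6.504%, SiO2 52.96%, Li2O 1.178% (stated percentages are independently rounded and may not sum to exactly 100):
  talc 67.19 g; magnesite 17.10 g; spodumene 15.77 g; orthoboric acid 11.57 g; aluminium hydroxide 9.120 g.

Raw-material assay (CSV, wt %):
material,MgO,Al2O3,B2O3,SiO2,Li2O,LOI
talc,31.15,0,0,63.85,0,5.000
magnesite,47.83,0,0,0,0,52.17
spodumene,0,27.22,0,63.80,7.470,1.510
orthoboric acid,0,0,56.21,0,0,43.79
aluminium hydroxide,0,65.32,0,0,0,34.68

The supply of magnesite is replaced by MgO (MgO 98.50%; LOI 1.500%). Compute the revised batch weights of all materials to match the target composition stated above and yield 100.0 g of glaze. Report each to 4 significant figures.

The intermediate values appear rounded to four significant digits on the page — the working math holds full precision all the way through. Each reported result is rounded only once; all derived quantities (LOI, totals, the five compositions, yield, glass mass) are rebuilt in full precision using the weight values at 100.0 g of glass, as they appear in problem or answer.
Oxide-by-oxide targets in 100.0 g glaze:
  MgO: 29.11% × 100.0 = 29.11 g
  Al2O3: 10.25% × 100.0 = 10.25 g
  B2O3: 6.504% × 100.0 = 6.504 g
  SiO2: 52.96% × 100.0 = 52.96 g
  Li2O: 1.178% × 100.0 = 1.178 g
Oxide-by-oxide audit applying the batch weights above, on the stated basis (summed amounts equal target values exact up to rounding of places):
  MgO: 67.19·0.3115 + 8.306·0.9850 = 29.11 g (target 29.11 g)
  Al2O3: 15.77·0.2722 + 9.120·0.6532 = 10.25 g (target 10.25 g)
  B2O3: 11.57·0.5621 = 6.503 g (target 6.504 g)
  SiO2: 67.19·0.6385 + 15.77·0.6380 = 52.96 g (target 52.96 g)
  Li2O: 15.77·0.07470 = 1.178 g (target 1.178 g)
Glass mass check: the batch minus its LOI: 100.0 g (per-oxide target masses sum to 100.0 g; the stated basis being 100.0 g — differing by rounding only).
Whole-batch sum: Σ batch = 112.0 g; loss to ignition Σ batch·LOI = 11.95 g; glass ÷ batch gives a yield of 89.32%.

Revised batch per 100.0 g glaze:
  talc: 67.19 g
  MgO: 8.306 g
  spodumene: 15.77 g
  orthoboric acid: 11.57 g
  aluminium hydroxide: 9.120 g
Total batch = 112.0 g; LOI loss = 11.95 g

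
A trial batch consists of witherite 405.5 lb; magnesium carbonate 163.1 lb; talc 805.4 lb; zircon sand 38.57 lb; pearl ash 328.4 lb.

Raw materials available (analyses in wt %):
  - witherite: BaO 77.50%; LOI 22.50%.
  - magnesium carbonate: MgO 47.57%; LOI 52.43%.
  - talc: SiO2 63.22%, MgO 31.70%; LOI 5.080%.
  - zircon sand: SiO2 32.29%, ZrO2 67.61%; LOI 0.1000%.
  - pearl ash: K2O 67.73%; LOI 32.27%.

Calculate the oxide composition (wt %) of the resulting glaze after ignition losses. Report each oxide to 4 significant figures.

Mid-chain values are displayed, rounded to four significant digits, in the printout; all arithmetic carries full float precision all the way through; a single rounding yields every reported value; all derived quantities are re-derived from the batch weights for 1417 lb of glass in full precision (net glass mass, the totals, five oxide percentages, ignition loss, yield) exactly as shown in problem or answer.
What the batch supplies per oxide:
  SiO2: 805.4·0.6322 + 38.57·0.3229 = 521.6 lb
  MgO: 163.1·0.4757 + 805.4·0.3170 = 332.9 lb
  BaO: 405.5·0.7750 = 314.3 lb
  ZrO2: 38.57·0.6761 = 26.08 lb
  K2O: 328.4·0.6773 = 222.4 lb
LOI: 405.5·0.2250 + 163.1·0.5243 + 805.4·0.05080 + 38.57·0.001000 + 328.4·0.3227 = 323.7 lb
The glass mass, total less LOI, = 1741 − 323.7 = 1417 lb (consistent with Σ oxide mass)
wt % = oxide mass / glass mass × 100

Glass mass = 1417 lb (batch 1741 − LOI 323.7).
Composition: SiO2 36.80%, MgO 23.49%, BaO 22.17%, ZrO2 1.840%, K2O 15.69%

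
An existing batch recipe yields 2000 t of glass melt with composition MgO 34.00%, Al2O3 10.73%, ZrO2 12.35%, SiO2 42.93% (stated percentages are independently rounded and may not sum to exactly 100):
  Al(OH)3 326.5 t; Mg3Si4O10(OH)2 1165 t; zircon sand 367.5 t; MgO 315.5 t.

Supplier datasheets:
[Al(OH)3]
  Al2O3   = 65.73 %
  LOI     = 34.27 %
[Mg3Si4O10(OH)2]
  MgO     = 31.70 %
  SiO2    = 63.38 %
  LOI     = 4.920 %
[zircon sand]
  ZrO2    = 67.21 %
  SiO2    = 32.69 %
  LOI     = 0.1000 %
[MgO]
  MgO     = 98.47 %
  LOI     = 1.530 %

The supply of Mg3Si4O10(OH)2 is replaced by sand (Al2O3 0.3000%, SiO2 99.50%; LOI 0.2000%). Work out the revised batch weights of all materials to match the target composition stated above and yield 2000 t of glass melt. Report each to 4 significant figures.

Revised batch per 2000 t glass melt:
  Al(OH)3: 323.1 t
  sand: 742.2 t
  zircon sand: 367.5 t
  MgO: 690.6 t
Total batch = 2123 t; LOI loss = 123.1 t

All arithmetic holds full precision at every stage. Mid-chain values are shown rounded to 4 significant digits in the printout; every reported number sees exactly one rounding. Derived quantities, which include totals, net glass mass, ignition loss, the four compositions, yield, are computed at exact precision, as given in either problem or answer, from the weighed amounts per 2000 t of glass.
The oxide mass targets at 2000 t glass melt:
  MgO: 34.00% × 2000 = 680.0 t
  Al2O3: 10.73% × 2000 = 214.6 t
  ZrO2: 12.35% × 2000 = 247.0 t
  SiO2: 42.93% × 2000 = 858.6 t
Mass-balance tally per oxide per the reported batch figures, at the basis given (target by target, the sums agree inside rounding margins):
  MgO: 690.6·0.9847 = 680.0 t (target 680.0 t)
  Al2O3: 323.1·0.6573 + 742.2·0.003000 = 214.6 t (target 214.6 t)
  ZrO2: 367.5·0.6721 = 247.0 t (target 247.0 t)
  SiO2: 742.2·0.9950 + 367.5·0.3269 = 858.6 t (target 858.6 t)
Glass mass check: Σ batch − LOI loss = 2000 t (per-oxide target masses sum to 2000 t; with the basis standing at 2000 t — differing by rounding only).
Batch grand total — Σ batch = 2123 t; LOI loss = Σ batch·LOI = 123.1 t; as yield: glass ÷ batch → 94.20%.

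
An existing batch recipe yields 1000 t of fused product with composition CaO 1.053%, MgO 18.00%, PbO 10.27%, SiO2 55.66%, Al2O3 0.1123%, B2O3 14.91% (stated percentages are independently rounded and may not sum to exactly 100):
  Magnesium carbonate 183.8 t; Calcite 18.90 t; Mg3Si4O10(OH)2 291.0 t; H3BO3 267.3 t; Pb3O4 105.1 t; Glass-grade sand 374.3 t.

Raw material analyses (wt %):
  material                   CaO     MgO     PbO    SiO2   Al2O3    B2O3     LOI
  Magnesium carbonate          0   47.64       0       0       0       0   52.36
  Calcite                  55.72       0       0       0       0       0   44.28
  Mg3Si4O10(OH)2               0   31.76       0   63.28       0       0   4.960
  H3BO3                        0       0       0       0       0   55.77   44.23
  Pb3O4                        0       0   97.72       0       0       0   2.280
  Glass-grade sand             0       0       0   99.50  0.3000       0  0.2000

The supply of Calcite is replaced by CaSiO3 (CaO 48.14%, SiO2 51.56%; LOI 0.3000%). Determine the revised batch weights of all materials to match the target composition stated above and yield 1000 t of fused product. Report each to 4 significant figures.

Intermediates appear, with 4-significant-figure rounding, alongside each step; the whole derivation holds exact precision through the solve. Every reported figure is rounded exactly once — all derived quantities, including the six compositions, glass mass, the yield, LOI, totals, are computed starting from the weights at 1000 t of glass in full precision, as written in question or answer.
Target oxide masses per 1000 t fused product:
  CaO: 1.053% × 1000 = 10.53 t
  MgO: 18.00% × 1000 = 180.0 t
  PbO: 10.27% × 1000 = 102.7 t
  SiO2: 55.66% × 1000 = 556.6 t
  Al2O3: 0.1123% × 1000 = 1.123 t
  B2O3: 14.91% × 1000 = 149.1 t
Verifying the oxide balance using the reported weights, under the basis named above (summed amounts equal target values up to rounding of the answer):
  CaO: 21.87·0.4814 = 10.53 t (target 10.53 t)
  MgO: 195.7·0.4764 + 273.2·0.3176 = 180.0 t (target 180.0 t)
  PbO: 105.1·0.9772 = 102.7 t (target 102.7 t)
  SiO2: 21.87·0.5156 + 273.2·0.6328 + 374.3·0.9950 = 556.6 t (target 556.6 t)
  Al2O3: 374.3·0.003000 = 1.123 t (target 1.123 t)
  B2O3: 267.3·0.5577 = 149.1 t (target 149.1 t)
Glass-mass sanity pass: the batch minus its LOI: 1000 t (per-oxide target masses sum to 1000 t; against the stated basis, 1000 t — differing by rounding only).
Batch total: Σ batch = 1237 t; the LOI term Σ batch·LOI equals 237.5 t; yield = glass ÷ total batch = 80.81%.

Revised batch per 1000 t fused product:
  Magnesium carbonate: 195.7 t
  CaSiO3: 21.87 t
  Mg3Si4O10(OH)2: 273.2 t
  H3BO3: 267.3 t
  Pb3O4: 105.1 t
  Glass-grade sand: 374.3 t
Total batch = 1237 t; LOI loss = 237.5 t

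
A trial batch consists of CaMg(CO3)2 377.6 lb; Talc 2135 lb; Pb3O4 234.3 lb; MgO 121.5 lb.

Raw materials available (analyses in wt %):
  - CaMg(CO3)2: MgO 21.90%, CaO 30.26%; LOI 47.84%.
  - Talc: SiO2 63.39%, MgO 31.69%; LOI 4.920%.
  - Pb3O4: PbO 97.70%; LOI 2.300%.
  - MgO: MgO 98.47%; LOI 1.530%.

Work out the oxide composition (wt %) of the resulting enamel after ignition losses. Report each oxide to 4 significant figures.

Glass mass = 2575 lb (batch 2868 − LOI 292.9).
Composition: PbO 8.888%, SiO2 52.55%, MgO 34.13%, CaO 4.437%

In-progress results are displayed with 4-significant-figure rounding as written; the whole derivation keeps full precision at all times. Every reported figure sees exactly one rounding; the derived quantities, including the totals, the yield, four oxide percentages, LOI, glass mass, are computed from the weighed amounts for 2575 lb of glass at full float precision as set out in the problem or the answer.
Delivered oxide masses:
  PbO: 234.3·0.9770 = 228.9 lb
  SiO2: 2135·0.6339 = 1353 lb
  MgO: 377.6·0.2190 + 2135·0.3169 + 121.5·0.9847 = 878.9 lb
  CaO: 377.6·0.3026 = 114.3 lb
LOI: 377.6·0.4784 + 2135·0.04920 + 234.3·0.02300 + 121.5·0.01530 = 292.9 lb
Glass = total batch minus LOI = 2868 − 292.9 = 2575 lb (equal to the oxide-mass sum)
wt %: oxide over glass, times 100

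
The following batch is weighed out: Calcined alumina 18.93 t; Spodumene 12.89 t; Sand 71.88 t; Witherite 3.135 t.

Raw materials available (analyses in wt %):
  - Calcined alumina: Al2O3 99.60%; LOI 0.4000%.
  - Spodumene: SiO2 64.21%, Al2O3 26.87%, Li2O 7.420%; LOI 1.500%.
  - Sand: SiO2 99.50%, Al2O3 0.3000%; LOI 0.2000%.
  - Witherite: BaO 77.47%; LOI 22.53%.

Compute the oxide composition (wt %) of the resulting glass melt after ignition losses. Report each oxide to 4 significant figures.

Glass mass = 105.7 t (batch 106.8 − LOI 1.119).
Composition: SiO2 75.48%, BaO 2.297%, Al2O3 21.32%, Li2O 0.9047%

Full float precision is kept all the way through; in-progress results are displayed rounded to four significant figures within the worked lines. Every reported value takes a single rounding; all derived quantities (LOI, the totals, glass mass, four oxide percentages, yield) are rebuilt at full precision from the batch weights on 105.7 t of glass, as they appear in question or answer.
Delivered oxide masses:
  SiO2: 12.89·0.6421 + 71.88·0.9950 = 79.80 t
  BaO: 3.135·0.7747 = 2.429 t
  Al2O3: 18.93·0.9960 + 12.89·0.2687 + 71.88·0.003000 = 22.53 t
  Li2O: 12.89·0.07420 = 0.9564 t
LOI: 18.93·0.004000 + 12.89·0.01500 + 71.88·0.002000 + 3.135·0.2253 = 1.119 t
Net of LOI, the glass mass = 106.8 − 1.119 = 105.7 t (matching Σ of the oxides)
oxide / glass × 100 gives the wt %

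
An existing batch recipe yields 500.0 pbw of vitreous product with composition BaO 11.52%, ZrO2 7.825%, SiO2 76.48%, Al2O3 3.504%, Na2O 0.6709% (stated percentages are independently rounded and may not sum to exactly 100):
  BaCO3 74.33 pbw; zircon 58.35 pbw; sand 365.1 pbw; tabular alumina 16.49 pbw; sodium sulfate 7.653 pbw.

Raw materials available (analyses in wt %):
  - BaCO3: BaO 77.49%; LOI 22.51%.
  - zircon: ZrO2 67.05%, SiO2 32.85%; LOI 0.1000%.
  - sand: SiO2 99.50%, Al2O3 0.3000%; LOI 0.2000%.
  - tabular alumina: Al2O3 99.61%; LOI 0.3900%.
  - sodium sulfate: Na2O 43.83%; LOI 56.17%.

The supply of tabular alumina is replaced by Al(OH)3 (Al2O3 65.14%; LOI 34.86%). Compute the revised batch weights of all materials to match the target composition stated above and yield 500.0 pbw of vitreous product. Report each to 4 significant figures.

All arithmetic maintains exact precision at every stage — mid-chain values appear, with 4-significant-digit rounding, between the steps — every reported value takes exactly one rounding — derived quantities are computed from the batch weights at 500.0 pbw of glass in full float precision (the five compositions, the totals, net glass mass, yield, LOI), as quoted within the question or the answer.
Per-oxide target masses for 500.0 pbw vitreous product:
  BaO: 11.52% × 500.0 = 57.60 pbw
  ZrO2: 7.825% × 500.0 = 39.12 pbw
  SiO2: 76.48% × 500.0 = 382.4 pbw
  Al2O3: 3.504% × 500.0 = 17.52 pbw
  Na2O: 0.6709% × 500.0 = 3.355 pbw
Verifying the oxide balance per the reported batch figures, per the basis as stated (target by target, the sums agree exact up to rounding of places):
  BaO: 74.33·0.7749 = 57.60 pbw (target 57.60 pbw)
  ZrO2: 58.35·0.6705 = 39.12 pbw (target 39.12 pbw)
  SiO2: 58.35·0.3285 + 365.1·0.9950 = 382.4 pbw (target 382.4 pbw)
  Al2O3: 365.1·0.003000 + 25.21·0.6514 = 17.52 pbw (target 17.52 pbw)
  Na2O: 7.653·0.4383 = 3.354 pbw (target 3.355 pbw)
The glass-mass cross-check: net batch after ignition = 500.0 pbw (the Σ of target masses is 500.0 pbw; versus the stated basis of 500.0 pbw — differing by rounding only).
Adding the batch up: Σ batch = 530.6 pbw; LOI loss = Σ batch·LOI = 30.61 pbw; glass ÷ batch gives a yield of 94.23%.

Revised batch per 500.0 pbw vitreous product:
  BaCO3: 74.33 pbw
  zircon: 58.35 pbw
  sand: 365.1 pbw
  Al(OH)3: 25.21 pbw
  sodium sulfate: 7.653 pbw
Total batch = 530.6 pbw; LOI loss = 30.61 pbw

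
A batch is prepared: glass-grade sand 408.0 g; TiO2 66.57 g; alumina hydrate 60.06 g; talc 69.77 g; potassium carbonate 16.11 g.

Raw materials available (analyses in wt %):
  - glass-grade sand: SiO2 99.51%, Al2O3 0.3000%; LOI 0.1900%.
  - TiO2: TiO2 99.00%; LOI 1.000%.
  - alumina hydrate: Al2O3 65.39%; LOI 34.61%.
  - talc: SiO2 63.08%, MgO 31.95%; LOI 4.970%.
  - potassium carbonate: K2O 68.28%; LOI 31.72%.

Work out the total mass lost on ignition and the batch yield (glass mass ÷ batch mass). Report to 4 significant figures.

Every computation keeps full precision all the way through — in-progress results appear (rounded to four significant figures) between the steps. Exactly one rounding is applied to each reported number — derived quantities (the five compositions, the totals, LOI, glass mass, yield) are re-derived from the weighed amounts per 589.7 g of glass at full float precision, as quoted within either problem or answer.
Ignition loss by material:
  glass-grade sand: 408.0 × 0.001900 = 0.7752 g
  TiO2: 66.57 × 0.01000 = 0.6657 g
  alumina hydrate: 60.06 × 0.3461 = 20.79 g
  talc: 69.77 × 0.04970 = 3.468 g
  potassium carbonate: 16.11 × 0.3172 = 5.110 g
Total LOI = 30.81 g
Glass = batch − LOI = 620.5 − 30.81 = 589.7 g

LOI loss = 30.81 g; glass = 589.7 g; yield = 95.04%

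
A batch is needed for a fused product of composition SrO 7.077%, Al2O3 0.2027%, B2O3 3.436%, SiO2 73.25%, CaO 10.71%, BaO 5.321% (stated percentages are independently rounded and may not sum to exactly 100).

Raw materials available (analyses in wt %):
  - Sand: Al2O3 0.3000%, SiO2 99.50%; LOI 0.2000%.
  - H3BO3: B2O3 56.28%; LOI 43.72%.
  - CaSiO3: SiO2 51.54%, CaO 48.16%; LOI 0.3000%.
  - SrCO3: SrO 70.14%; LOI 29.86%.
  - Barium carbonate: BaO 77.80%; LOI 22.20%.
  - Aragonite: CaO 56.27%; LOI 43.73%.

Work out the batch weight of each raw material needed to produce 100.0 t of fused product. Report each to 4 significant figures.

Batch per 100.0 t fused product:
  Sand: 67.57 t
  H3BO3: 6.105 t
  CaSiO3: 11.68 t
  SrCO3: 10.09 t
  Barium carbonate: 6.839 t
  Aragonite: 9.034 t
Total batch = 111.3 t; LOI loss = 11.32 t; yield = 89.83%

Working values are shown, with 4-significant-figure rounding, within the worked lines; each numeric step runs at full precision all the way through; every reported number takes exactly one rounding. The derived quantities (ignition loss, the six compositions, net glass mass, totals, yield) are carried at exact precision from the batch weights per 100.0 t of glass, precisely as stated by the question or the answer.
The oxide mass targets at 100.0 t fused product:
  SrO: 7.077% × 100.0 = 7.077 t
  Al2O3: 0.2027% × 100.0 = 0.2027 t
  B2O3: 3.436% × 100.0 = 3.436 t
  SiO2: 73.25% × 100.0 = 73.25 t
  CaO: 10.71% × 100.0 = 10.71 t
  BaO: 5.321% × 100.0 = 5.321 t
Sums-versus-targets review applying the batch weights above, relative to the basis at hand (target by target, the sums agree exact up to rounding of places):
  SrO: 10.09·0.7014 = 7.077 t (target 7.077 t)
  Al2O3: 67.57·0.003000 = 0.2027 t (target 0.2027 t)
  B2O3: 6.105·0.5628 = 3.436 t (target 3.436 t)
  SiO2: 67.57·0.9950 + 11.68·0.5154 = 73.25 t (target 73.25 t)
  CaO: 11.68·0.4816 + 9.034·0.5627 = 10.71 t (target 10.71 t)
  BaO: 6.839·0.7780 = 5.321 t (target 5.321 t)
Consistency of the glass mass: net batch after ignition = 100.0 t (the targets, summed, come to 100.0 t; against the stated basis, 100.0 t — deltas are rounding alone).
Batch grand total — Σ batch = 111.3 t; loss to ignition Σ batch·LOI = 11.32 t; glass ÷ batch gives a yield of 89.83%.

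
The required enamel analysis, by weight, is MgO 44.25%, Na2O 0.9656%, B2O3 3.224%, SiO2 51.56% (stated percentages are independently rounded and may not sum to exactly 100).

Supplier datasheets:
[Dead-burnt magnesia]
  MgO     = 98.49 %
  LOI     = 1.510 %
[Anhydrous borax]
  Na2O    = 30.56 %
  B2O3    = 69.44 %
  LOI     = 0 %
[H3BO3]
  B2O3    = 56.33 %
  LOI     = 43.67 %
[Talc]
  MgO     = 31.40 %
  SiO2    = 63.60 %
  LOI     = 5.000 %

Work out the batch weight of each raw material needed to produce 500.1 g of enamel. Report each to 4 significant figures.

The working math runs at full float precision in every operation — the intermediate values appear rounded to four significant figures when written out — every reported figure takes just one rounding. The derived quantities, including glass mass, four oxide percentages, ignition loss, the yield, the totals, are carried starting from the weights on 500.1 g of glass at full float precision precisely as stated by the question or the answer.
Target masses of each oxide per 500.1 g enamel:
  MgO: 44.25% × 500.1 = 221.3 g
  Na2O: 0.9656% × 500.1 = 4.829 g
  B2O3: 3.224% × 500.1 = 16.12 g
  SiO2: 51.56% × 500.1 = 257.9 g
Mass-balance tally per oxide with the batch weights as given, per the basis as stated (sums match the target masses up to rounding of the answer):
  MgO: 95.43·0.9849 + 405.4·0.3140 = 221.3 g (target 221.3 g)
  Na2O: 15.80·0.3056 = 4.828 g (target 4.829 g)
  B2O3: 15.80·0.6944 + 9.144·0.5633 = 16.12 g (target 16.12 g)
  SiO2: 405.4·0.6360 = 257.8 g (target 257.9 g)
The glass-mass cross-check: batch Σ − ignition loss = 500.1 g (targets for the oxides total 500.1 g; versus the stated basis of 500.1 g — deltas are rounding alone).
Summing the batch: Σ batch = 525.8 g; LOI loss = Σ batch·LOI = 25.70 g; yield: glass divided by total = 95.11%.

Batch per 500.1 g enamel:
  Dead-burnt magnesia: 95.43 g
  Anhydrous borax: 15.80 g
  H3BO3: 9.144 g
  Talc: 405.4 g
Total batch = 525.8 g; LOI loss = 25.70 g; yield = 95.11%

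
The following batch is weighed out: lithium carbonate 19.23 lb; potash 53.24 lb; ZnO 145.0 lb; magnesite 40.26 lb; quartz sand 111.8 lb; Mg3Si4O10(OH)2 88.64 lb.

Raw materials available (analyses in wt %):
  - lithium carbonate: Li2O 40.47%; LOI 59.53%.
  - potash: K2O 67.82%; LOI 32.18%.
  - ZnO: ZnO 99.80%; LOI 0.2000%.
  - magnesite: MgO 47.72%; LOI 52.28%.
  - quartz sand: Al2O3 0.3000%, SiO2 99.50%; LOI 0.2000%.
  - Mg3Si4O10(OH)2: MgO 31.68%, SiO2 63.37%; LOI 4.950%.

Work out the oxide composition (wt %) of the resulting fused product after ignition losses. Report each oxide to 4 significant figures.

All arithmetic runs at full float precision end to end — in-progress results appear, rounded to 4 significant figures, in the working; exactly one rounding is applied to every reported figure — derived quantities, which include the six compositions, LOI, yield, glass mass, the totals, are recomputed at full precision, as set out in the problem or the answer, starting from the weights per 403.6 lb of glass.
Oxide-by-oxide delivered mass:
  K2O: 53.24·0.6782 = 36.11 lb
  MgO: 40.26·0.4772 + 88.64·0.3168 = 47.29 lb
  Al2O3: 111.8·0.003000 = 0.3354 lb
  SiO2: 111.8·0.9950 + 88.64·0.6337 = 167.4 lb
  ZnO: 145.0·0.9980 = 144.7 lb
  Li2O: 19.23·0.4047 = 7.782 lb
LOI: 19.23·0.5953 + 53.24·0.3218 + 145.0·0.002000 + 40.26·0.5228 + 111.8·0.002000 + 88.64·0.04950 = 54.53 lb
Glass = total batch minus LOI = 458.2 − 54.53 = 403.6 lb (= Σ oxide masses)
percent by weight: oxide/glass ×100

Glass mass = 403.6 lb (batch 458.2 − LOI 54.53).
Composition: K2O 8.945%, MgO 11.72%, Al2O3 0.08309%, SiO2 41.48%, ZnO 35.85%, Li2O 1.928%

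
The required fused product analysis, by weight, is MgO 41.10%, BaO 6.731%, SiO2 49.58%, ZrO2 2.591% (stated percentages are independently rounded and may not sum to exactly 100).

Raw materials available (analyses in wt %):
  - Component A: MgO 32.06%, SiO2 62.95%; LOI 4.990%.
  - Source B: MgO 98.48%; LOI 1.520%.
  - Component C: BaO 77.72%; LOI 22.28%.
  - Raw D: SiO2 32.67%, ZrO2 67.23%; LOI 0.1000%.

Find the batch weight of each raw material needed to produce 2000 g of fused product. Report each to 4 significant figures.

Full float precision is carried at every stage — working values are shown rounded off to 4 significant digits in the working; exactly one rounding is applied to each reported result. The derived quantities are carried from the batch weights at 2000 g of glass at full float precision (totals, glass mass, the four compositions, LOI, yield), as they appear in problem or answer.
Target masses of each oxide per 2000 g fused product:
  MgO: 41.10% × 2000 = 822.0 g
  BaO: 6.731% × 2000 = 134.6 g
  SiO2: 49.58% × 2000 = 991.6 g
  ZrO2: 2.591% × 2000 = 51.82 g
Checking each oxide sum working from each reported weight, on the stated basis (sum by sum, the targets are met exact up to rounding of places):
  MgO: 1535·0.3206 + 334.9·0.9848 = 821.9 g (target 822.0 g)
  BaO: 173.2·0.7772 = 134.6 g (target 134.6 g)
  SiO2: 1535·0.6295 + 77.08·0.3267 = 991.5 g (target 991.6 g)
  ZrO2: 77.08·0.6723 = 51.82 g (target 51.82 g)
Consistency of the glass mass: total batch − LOI = 2000 g (the targets, summed, come to 2000 g; stated basis 2000 g — rounding explains the deltas).
Batch grand total — Σ batch = 2120 g; the LOI term Σ batch·LOI equals 120.4 g; yield, glass over the total, = 94.32%.

Batch per 2000 g fused product:
  Component A: 1535 g
  Source B: 334.9 g
  Component C: 173.2 g
  Raw D: 77.08 g
Total batch = 2120 g; LOI loss = 120.4 g; yield = 94.32%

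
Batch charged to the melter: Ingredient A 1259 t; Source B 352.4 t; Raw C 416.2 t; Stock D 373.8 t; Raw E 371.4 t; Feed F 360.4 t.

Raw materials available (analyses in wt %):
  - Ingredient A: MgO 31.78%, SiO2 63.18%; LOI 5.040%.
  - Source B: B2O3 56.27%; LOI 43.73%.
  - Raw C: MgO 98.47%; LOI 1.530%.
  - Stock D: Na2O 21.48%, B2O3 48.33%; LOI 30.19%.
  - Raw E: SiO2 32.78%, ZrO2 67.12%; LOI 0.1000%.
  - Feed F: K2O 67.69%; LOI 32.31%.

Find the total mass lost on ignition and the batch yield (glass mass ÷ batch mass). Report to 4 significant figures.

Each numeric step holds full precision at all times. The intermediate values are displayed (rounded to four significant digits) within the worked lines; exactly one rounding is applied to each reported result; derived quantities (net glass mass, the yield, the six compositions, LOI, totals) are re-derived at full float precision from the batch weights per 2680 t of glass, exactly as shown in the problem or answer text.
Ignition loss by material:
  Ingredient A: 1259 × 0.05040 = 63.45 t
  Source B: 352.4 × 0.4373 = 154.1 t
  Raw C: 416.2 × 0.01530 = 6.368 t
  Stock D: 373.8 × 0.3019 = 112.9 t
  Raw E: 371.4 × 0.001000 = 0.3714 t
  Feed F: 360.4 × 0.3231 = 116.4 t
Total LOI = 453.6 t
Glass = batch − LOI = 3133 − 453.6 = 2680 t

LOI loss = 453.6 t; glass = 2680 t; yield = 85.52%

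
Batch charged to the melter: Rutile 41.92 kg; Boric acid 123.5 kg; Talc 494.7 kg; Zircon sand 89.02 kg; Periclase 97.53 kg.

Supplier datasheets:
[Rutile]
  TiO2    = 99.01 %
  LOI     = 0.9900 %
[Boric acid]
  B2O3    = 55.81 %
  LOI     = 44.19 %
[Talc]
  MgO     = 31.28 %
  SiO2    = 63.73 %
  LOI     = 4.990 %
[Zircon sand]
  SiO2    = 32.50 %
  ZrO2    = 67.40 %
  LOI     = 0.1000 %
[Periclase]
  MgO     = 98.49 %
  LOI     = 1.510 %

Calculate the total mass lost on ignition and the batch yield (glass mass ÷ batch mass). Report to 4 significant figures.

LOI loss = 81.24 kg; glass = 765.4 kg; yield = 90.41%

Every computation carries full precision throughout. Intermediates are displayed (rounded to 4 significant figures) alongside each step — exactly one rounding goes into each reported value; derived quantities (LOI, yield, five oxide percentages, net glass mass, the totals) are carried at full float precision from the batch weights on 765.4 kg of glass, as quoted within the problem or the answer.
LOI of each material in turn:
  Rutile: 41.92 × 0.009900 = 0.4150 kg
  Boric acid: 123.5 × 0.4419 = 54.57 kg
  Talc: 494.7 × 0.04990 = 24.69 kg
  Zircon sand: 89.02 × 0.001000 = 0.08902 kg
  Periclase: 97.53 × 0.01510 = 1.473 kg
Total LOI = 81.24 kg
Glass = batch − LOI = 846.7 − 81.24 = 765.4 kg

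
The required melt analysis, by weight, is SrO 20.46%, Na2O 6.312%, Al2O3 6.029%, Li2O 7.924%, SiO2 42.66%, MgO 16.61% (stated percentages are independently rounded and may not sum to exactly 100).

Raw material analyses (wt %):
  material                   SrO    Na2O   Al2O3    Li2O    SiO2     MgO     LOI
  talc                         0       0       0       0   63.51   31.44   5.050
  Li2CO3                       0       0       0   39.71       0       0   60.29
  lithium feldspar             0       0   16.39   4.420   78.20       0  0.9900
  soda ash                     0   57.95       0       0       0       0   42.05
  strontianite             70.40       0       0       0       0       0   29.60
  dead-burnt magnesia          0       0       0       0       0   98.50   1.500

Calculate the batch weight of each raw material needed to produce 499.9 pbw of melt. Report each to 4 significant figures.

Batch per 499.9 pbw melt:
  talc: 109.4 pbw
  Li2CO3: 79.29 pbw
  lithium feldspar: 183.9 pbw
  soda ash: 54.45 pbw
  strontianite: 145.3 pbw
  dead-burnt magnesia: 49.39 pbw
Total batch = 621.7 pbw; LOI loss = 121.8 pbw; yield = 80.41%

Full precision is kept throughout; mid-chain values are rounded to four significant figures when displayed — a single rounding yields each reported value — the derived quantities (the yield, the totals, the six compositions, glass mass, ignition loss) are rebuilt at full float precision using the weight values at 499.9 pbw of glass as written in the problem or the answer.
Oxide mass targets, per 499.9 pbw melt:
  SrO: 20.46% × 499.9 = 102.3 pbw
  Na2O: 6.312% × 499.9 = 31.55 pbw
  Al2O3: 6.029% × 499.9 = 30.14 pbw
  Li2O: 7.924% × 499.9 = 39.61 pbw
  SiO2: 42.66% × 499.9 = 213.3 pbw
  MgO: 16.61% × 499.9 = 83.03 pbw
Per-oxide balance check from the weights as reported, under the basis named above (sum by sum, the targets are met once rounding is allowed for):
  SrO: 145.3·0.7040 = 102.3 pbw (target 102.3 pbw)
  Na2O: 54.45·0.5795 = 31.55 pbw (target 31.55 pbw)
  Al2O3: 183.9·0.1639 = 30.14 pbw (target 30.14 pbw)
  Li2O: 79.29·0.3971 + 183.9·0.04420 = 39.61 pbw (target 39.61 pbw)
  SiO2: 109.4·0.6351 + 183.9·0.7820 = 213.3 pbw (target 213.3 pbw)
  MgO: 109.4·0.3144 + 49.39·0.9850 = 83.04 pbw (target 83.03 pbw)
Glass-mass bookkeeping: net batch after ignition = 499.9 pbw (targets for the oxides total 499.9 pbw; the stated basis being 499.9 pbw — deltas are rounding alone).
Total batch = Σ batch = 621.7 pbw; Σ batch·LOI gives LOI loss = 121.8 pbw; glass ÷ batch gives a yield of 80.41%.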